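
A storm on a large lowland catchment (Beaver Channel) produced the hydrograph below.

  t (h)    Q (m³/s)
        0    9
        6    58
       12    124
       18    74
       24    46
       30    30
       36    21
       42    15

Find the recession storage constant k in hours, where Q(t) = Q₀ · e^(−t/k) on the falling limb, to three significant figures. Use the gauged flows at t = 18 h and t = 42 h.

k ≈ 15.0 h

On the falling limb, Q drops from 74 to 15 m³/s between t = 18 h and t = 42 h (Δt = 24 h).
k = −Δt / ln(Q₂/Q₁) = −24 / ln(15/74) = 15.0 h.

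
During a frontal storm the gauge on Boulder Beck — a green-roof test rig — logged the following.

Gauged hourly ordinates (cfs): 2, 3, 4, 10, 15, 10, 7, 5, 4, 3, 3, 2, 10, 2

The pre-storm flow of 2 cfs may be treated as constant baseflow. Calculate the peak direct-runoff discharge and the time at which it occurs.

Subtracting baseflow gives direct-runoff ordinates: 0.0, 1.0, 2.0, 8.0, 13.0, 8.0, 5.0, 3.0, 2.0, 1.0, 1.0, 0.0, 8.0, 0.0 cfs.
The maximum is 13.0 cfs, occurring at the reading for t = 4 h.

Q_p = 13.0 cfs at t = 4 h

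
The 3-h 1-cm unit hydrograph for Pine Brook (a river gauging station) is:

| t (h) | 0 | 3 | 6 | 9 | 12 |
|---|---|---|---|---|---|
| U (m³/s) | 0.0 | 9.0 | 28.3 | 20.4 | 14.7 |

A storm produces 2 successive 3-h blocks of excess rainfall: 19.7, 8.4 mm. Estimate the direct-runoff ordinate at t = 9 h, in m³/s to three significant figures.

Q ≈ 64.0 m³/s

By discrete convolution, Q_j = Σ (P_i / 10 mm) · U_{j−i}.
At t = 9 h (j=3): Q = (19.7/10)·20.4 + (8.4/10)·28.3 = 64.0 m³/s.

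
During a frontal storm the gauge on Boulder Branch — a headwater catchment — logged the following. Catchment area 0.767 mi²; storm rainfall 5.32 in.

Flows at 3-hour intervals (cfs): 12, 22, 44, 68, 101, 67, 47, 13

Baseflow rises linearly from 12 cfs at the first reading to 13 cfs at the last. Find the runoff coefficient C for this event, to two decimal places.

ΣQ_DR = 274.0 cfs; V = ΣQ_DR·Δt = 2.959 × 10^6 ft³.
Runoff depth d = V / A = 1.661 in.
C = d / P = 1.661 / 5.32 = 0.31.

C ≈ 0.31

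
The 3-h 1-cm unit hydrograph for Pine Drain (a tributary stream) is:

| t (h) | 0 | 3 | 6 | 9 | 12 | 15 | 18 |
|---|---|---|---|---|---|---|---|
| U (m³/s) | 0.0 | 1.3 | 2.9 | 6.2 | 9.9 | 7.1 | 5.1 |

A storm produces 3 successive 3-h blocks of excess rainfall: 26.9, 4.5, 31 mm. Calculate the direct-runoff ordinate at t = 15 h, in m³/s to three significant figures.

Q ≈ 42.8 m³/s

By discrete convolution, Q_j = Σ (P_i / 10 mm) · U_{j−i}.
At t = 15 h (j=5): Q = (26.9/10)·7.1 + (4.5/10)·9.9 + (31/10)·6.2 = 42.8 m³/s.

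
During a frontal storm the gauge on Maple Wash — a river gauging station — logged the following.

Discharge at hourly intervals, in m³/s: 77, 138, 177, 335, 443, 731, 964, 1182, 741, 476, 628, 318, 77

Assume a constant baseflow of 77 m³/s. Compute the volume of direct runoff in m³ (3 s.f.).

V ≈ 1.90 × 10^7 m³

Direct-runoff ordinates (Q − Q_b): 0.0, 61.0, 100.0, 258.0, 366.0, 654.0, 887.0, 1105.0, 664.0, 399.0, 551.0, 241.0, 0.0 m³/s.
ΣQ_DR = 5286 m³/s.
With Δt = 1 h = 3600 s, V = ΣQ_DR · Δt = 5286 × 3600 = 1.90 × 10^7 m³.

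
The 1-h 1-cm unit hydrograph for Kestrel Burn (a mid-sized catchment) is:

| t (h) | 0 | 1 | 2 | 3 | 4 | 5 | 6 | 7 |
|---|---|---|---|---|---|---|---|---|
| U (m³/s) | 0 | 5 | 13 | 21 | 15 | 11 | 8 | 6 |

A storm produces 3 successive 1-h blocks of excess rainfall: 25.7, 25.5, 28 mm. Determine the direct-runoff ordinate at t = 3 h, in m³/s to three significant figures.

By discrete convolution, Q_j = Σ (P_i / 10 mm) · U_{j−i}.
At t = 3 h (j=3): Q = (25.7/10)·21 + (25.5/10)·13 + (28/10)·5 = 101 m³/s.

Q ≈ 101 m³/s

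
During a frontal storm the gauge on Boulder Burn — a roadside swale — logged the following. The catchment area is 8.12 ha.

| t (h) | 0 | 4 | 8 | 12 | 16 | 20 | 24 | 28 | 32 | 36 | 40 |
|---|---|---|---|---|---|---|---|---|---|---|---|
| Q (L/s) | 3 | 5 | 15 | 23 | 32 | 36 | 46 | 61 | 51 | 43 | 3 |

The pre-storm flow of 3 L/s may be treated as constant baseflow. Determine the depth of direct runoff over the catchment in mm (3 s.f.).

d ≈ 50.5 mm

Direct runoff: 0.0, 2.0, 12.0, 20.0, 29.0, 33.0, 43.0, 58.0, 48.0, 40.0, 0.0 L/s; ΣQ_DR = 285.0 L/s.
V = ΣQ_DR · Δt = 285.0 × 14400 s = 4.104 × 10^6 L.
Over A = 8.12 ha, depth = V / A = 50.5 mm.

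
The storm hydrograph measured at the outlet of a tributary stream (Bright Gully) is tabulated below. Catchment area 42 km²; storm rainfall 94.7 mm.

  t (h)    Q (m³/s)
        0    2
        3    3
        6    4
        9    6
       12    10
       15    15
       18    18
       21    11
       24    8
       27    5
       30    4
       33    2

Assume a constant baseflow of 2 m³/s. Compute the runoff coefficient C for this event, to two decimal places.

ΣQ_DR = 64.00 m³/s; V = ΣQ_DR·Δt = 6.912 × 10^5 m³.
Runoff depth d = V / A = 16.46 mm.
C = d / P = 16.46 / 94.7 = 0.17.

C ≈ 0.17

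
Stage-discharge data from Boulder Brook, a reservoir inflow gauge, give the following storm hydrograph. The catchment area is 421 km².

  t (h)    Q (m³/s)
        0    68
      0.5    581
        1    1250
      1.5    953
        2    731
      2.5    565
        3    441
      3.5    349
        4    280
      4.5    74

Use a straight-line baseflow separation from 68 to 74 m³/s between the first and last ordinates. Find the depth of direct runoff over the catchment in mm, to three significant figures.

Direct runoff: 0.00, 512.33, 1180.67, 883.00, 660.33, 493.67, 369.00, 276.33, 206.67, 0.00 m³/s; ΣQ_DR = 4582 m³/s.
V = ΣQ_DR · Δt = 4582 × 1800 s = 8.248 × 10^6 m³.
Over A = 421 km², depth = V / A = 19.6 mm.

d ≈ 19.6 mm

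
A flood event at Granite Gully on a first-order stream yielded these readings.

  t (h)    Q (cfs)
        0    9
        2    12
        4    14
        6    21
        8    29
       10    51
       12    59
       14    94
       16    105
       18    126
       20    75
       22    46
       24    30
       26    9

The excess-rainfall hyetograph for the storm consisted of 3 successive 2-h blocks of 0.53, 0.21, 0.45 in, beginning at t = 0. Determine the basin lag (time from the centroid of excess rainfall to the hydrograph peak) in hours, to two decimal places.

Centroid of excess rainfall: t_c = Σ P_i·t̄_i / ΣP_i = 2.8655 h (block centres at 1, 3, 5 h).
Hydrograph peak occurs at t = 18 h, so basin lag t_L = 18 − 2.8655 = 15.13 h.

t_L ≈ 15.13 h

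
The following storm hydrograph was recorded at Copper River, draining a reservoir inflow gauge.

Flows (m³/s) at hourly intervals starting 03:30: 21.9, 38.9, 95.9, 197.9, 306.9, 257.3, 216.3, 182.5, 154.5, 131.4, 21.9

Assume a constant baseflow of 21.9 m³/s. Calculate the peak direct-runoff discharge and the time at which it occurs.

Q_p = 285.0 m³/s at t = 07:30

Subtracting baseflow gives direct-runoff ordinates: 0.0, 17.0, 74.0, 176.0, 285.0, 235.4, 194.4, 160.6, 132.6, 109.5, 0.0 m³/s.
The maximum is 285.0 m³/s, occurring at the reading for t = 07:30.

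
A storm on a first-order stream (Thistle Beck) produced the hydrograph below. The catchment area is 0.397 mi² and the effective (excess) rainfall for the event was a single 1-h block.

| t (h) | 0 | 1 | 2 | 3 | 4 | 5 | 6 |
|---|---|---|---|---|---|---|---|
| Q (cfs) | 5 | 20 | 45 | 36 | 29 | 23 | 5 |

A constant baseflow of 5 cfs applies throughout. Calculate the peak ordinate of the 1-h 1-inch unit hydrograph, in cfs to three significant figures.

U_p ≈ 80.1 cfs

Direct runoff: 0.0, 15.0, 40.0, 31.0, 24.0, 18.0, 0.0 cfs; ΣQ_DR = 128.0 cfs, peak = 40.0 cfs.
Runoff depth d = ΣQ_DR·Δt / A = 128.0 × 3600 / (0.397 mi²) = 0.4996 in.
The 1-inch UH is the DRH scaled by (1 in)/d, so U_p = 40.0 × 1/0.4996 = 80.1 cfs.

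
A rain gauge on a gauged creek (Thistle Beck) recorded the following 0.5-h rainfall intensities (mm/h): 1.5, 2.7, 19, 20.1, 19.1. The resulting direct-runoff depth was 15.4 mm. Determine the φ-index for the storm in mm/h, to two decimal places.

φ ≈ 9.13 mm/h

Only the 3 blocks with intensity above φ contribute runoff: 19, 20.1, 19.1 mm/h.
Σ(I−φ)·Δt = d  ⇒  (19+20.1+19.1 − 3φ)·0.5 = 15.4
φ = (58.20 − 15.4/0.5) / 3 = 9.13 mm/h.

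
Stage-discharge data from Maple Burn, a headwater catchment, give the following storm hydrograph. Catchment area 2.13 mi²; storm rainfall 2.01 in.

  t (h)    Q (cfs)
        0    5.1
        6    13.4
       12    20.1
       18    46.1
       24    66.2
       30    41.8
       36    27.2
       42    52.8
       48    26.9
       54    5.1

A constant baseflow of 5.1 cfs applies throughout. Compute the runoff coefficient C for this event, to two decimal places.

C ≈ 0.55

ΣQ_DR = 253.7 cfs; V = ΣQ_DR·Δt = 5.480 × 10^6 ft³.
Runoff depth d = V / A = 1.107 in.
C = d / P = 1.107 / 2.01 = 0.55.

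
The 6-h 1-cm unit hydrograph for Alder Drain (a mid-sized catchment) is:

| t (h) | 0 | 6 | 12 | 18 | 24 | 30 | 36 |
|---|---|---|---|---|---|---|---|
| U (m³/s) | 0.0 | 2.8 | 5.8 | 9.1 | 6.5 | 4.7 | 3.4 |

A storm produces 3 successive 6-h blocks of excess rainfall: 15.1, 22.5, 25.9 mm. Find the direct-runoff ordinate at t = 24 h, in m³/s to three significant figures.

Q ≈ 45.3 m³/s

By discrete convolution, Q_j = Σ (P_i / 10 mm) · U_{j−i}.
At t = 24 h (j=4): Q = (15.1/10)·6.5 + (22.5/10)·9.1 + (25.9/10)·5.8 = 45.3 m³/s.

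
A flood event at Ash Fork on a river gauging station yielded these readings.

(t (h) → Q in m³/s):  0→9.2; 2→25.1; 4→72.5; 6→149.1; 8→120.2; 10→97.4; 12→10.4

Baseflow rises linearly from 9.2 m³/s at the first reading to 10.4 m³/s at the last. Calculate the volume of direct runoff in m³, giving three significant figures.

V ≈ 2.99 × 10^6 m³

Direct-runoff ordinates (Q − Q_b): 0.00, 15.70, 62.90, 139.30, 110.20, 87.20, 0.00 m³/s.
ΣQ_DR = 415.3 m³/s.
With Δt = 2 h = 7200 s, V = ΣQ_DR · Δt = 415.3 × 7200 = 2.99 × 10^6 m³.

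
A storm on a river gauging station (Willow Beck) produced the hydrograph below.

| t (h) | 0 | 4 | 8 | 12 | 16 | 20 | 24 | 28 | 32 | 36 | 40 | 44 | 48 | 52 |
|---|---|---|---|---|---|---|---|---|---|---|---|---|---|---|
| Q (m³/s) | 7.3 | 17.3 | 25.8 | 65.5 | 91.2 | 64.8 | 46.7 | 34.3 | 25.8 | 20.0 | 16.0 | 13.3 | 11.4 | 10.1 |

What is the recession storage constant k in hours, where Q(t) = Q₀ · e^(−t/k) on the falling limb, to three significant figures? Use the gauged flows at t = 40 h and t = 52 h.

On the falling limb, Q drops from 16.0 to 10.1 m³/s between t = 40 h and t = 52 h (Δt = 12 h).
k = −Δt / ln(Q₂/Q₁) = −12 / ln(10.1/16.0) = 26.1 h.

k ≈ 26.1 h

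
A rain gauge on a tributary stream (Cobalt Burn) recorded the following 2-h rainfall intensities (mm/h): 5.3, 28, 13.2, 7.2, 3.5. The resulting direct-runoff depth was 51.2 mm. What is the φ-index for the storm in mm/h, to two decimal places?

φ ≈ 7.80 mm/h

Only the 2 blocks with intensity above φ contribute runoff: 28, 13.2 mm/h.
Σ(I−φ)·Δt = d  ⇒  (28+13.2 − 2φ)·2 = 51.2
φ = (41.20 − 51.2/2) / 2 = 7.80 mm/h.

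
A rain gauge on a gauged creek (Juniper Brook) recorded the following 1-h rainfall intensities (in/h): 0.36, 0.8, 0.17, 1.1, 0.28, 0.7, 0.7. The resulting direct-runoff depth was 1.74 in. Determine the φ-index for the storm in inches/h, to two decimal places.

Only the 4 blocks with intensity above φ contribute runoff: 0.8, 1.1, 0.7, 0.7 in/h.
Σ(I−φ)·Δt = d  ⇒  (0.8+1.1+0.7+0.7 − 4φ)·1 = 1.74
φ = (3.300 − 1.74/1) / 4 = 0.39 in/h.

φ ≈ 0.39 in/h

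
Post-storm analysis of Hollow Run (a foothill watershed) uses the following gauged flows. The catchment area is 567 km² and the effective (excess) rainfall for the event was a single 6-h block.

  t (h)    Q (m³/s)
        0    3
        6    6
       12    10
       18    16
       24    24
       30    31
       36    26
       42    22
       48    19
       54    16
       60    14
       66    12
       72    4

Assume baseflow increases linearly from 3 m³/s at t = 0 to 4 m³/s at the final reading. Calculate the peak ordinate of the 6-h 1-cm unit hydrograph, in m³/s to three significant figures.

U_p ≈ 46.0 m³/s

Direct runoff: 0.00, 2.92, 6.83, 12.75, 20.67, 27.58, 22.50, 18.42, 15.33, 12.25, 10.17, 8.08, 0.00 m³/s; ΣQ_DR = 157.5 m³/s, peak = 27.58 m³/s.
Runoff depth d = ΣQ_DR·Δt / A = 157.5 × 21600 / (567 km²) = 6.000 mm.
The 1-cm UH is the DRH scaled by (10 mm)/d, so U_p = 27.58 × 10/6.000 = 46.0 m³/s.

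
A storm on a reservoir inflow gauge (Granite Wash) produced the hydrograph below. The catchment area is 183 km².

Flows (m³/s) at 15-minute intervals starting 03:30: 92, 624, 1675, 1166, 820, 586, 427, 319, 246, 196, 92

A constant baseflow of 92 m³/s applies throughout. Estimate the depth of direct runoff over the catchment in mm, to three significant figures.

d ≈ 25.7 mm

Direct runoff: 0.0, 532.0, 1583.0, 1074.0, 728.0, 494.0, 335.0, 227.0, 154.0, 104.0, 0.0 m³/s; ΣQ_DR = 5231 m³/s.
V = ΣQ_DR · Δt = 5231 × 900 s = 4.708 × 10^6 m³.
Over A = 183 km², depth = V / A = 25.7 mm.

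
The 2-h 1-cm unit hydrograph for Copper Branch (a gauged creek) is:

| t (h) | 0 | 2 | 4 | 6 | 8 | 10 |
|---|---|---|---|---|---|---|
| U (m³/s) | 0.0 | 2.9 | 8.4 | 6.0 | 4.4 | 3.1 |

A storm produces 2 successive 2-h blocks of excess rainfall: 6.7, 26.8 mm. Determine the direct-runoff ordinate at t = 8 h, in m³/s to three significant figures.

Q ≈ 19.0 m³/s

By discrete convolution, Q_j = Σ (P_i / 10 mm) · U_{j−i}.
At t = 8 h (j=4): Q = (6.7/10)·4.4 + (26.8/10)·6.0 = 19.0 m³/s.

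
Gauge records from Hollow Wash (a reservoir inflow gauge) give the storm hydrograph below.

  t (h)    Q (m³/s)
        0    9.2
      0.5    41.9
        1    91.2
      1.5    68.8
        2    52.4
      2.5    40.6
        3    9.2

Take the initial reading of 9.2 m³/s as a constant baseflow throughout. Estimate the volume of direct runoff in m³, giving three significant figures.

V ≈ 4.48 × 10^5 m³

Direct-runoff ordinates (Q − Q_b): 0.0, 32.7, 82.0, 59.6, 43.2, 31.4, 0.0 m³/s.
ΣQ_DR = 248.9 m³/s.
With Δt = 0.5 h = 1800 s, V = ΣQ_DR · Δt = 248.9 × 1800 = 4.48 × 10^5 m³.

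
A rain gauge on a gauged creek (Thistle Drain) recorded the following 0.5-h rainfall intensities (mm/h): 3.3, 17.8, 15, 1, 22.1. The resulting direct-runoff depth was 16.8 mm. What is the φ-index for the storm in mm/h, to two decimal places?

Only the 3 blocks with intensity above φ contribute runoff: 17.8, 15, 22.1 mm/h.
Σ(I−φ)·Δt = d  ⇒  (17.8+15+22.1 − 3φ)·0.5 = 16.8
φ = (54.90 − 16.8/0.5) / 3 = 7.10 mm/h.

φ ≈ 7.10 mm/h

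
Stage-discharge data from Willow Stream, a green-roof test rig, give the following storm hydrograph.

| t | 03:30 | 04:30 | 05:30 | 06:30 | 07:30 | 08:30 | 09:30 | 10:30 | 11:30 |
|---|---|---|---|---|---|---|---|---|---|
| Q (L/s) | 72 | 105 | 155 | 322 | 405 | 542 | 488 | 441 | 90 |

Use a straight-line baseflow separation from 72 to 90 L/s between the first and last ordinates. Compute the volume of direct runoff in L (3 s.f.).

V ≈ 6.81 × 10^6 L

Direct-runoff ordinates (Q − Q_b): 0.00, 30.75, 78.50, 243.25, 324.00, 458.75, 402.50, 353.25, 0.00 L/s.
ΣQ_DR = 1891 L/s.
With Δt = 1 h = 3600 s, V = ΣQ_DR · Δt = 1891 × 3600 = 6.81 × 10^6 L.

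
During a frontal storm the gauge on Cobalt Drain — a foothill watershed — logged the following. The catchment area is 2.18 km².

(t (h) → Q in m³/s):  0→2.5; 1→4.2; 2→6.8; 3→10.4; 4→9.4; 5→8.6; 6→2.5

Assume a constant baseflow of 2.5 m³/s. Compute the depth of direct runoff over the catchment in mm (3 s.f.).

d ≈ 44.4 mm

Direct runoff: 0.0, 1.7, 4.3, 7.9, 6.9, 6.1, 0.0 m³/s; ΣQ_DR = 26.90 m³/s.
V = ΣQ_DR · Δt = 26.90 × 3600 s = 96840 m³.
Over A = 2.18 km², depth = V / A = 44.4 mm.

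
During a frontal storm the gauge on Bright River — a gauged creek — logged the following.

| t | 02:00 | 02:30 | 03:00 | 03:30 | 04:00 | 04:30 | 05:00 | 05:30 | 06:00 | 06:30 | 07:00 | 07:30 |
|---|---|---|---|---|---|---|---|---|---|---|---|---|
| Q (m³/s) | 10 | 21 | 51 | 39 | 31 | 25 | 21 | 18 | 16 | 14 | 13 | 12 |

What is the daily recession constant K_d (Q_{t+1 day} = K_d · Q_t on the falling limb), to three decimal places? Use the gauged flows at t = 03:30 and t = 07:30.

K_d ≈ 0.001

Between t = 03:30 and t = 07:30 the flow falls from 39 to 12 m³/s over 8×0.5 h = 4 h.
Per-interval ratio K = (12/39)^(1/8) = 0.8630; K_d = K^(24/0.5) = 0.001.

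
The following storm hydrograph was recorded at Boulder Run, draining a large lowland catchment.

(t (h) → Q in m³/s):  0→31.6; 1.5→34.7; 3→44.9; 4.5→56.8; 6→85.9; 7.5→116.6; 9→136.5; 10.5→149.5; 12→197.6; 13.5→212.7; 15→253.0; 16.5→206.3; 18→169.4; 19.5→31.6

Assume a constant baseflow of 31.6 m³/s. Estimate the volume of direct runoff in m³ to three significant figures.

V ≈ 6.94 × 10^6 m³

Direct-runoff ordinates (Q − Q_b): 0.0, 3.1, 13.3, 25.2, 54.3, 85.0, 104.9, 117.9, 166.0, 181.1, 221.4, 174.7, 137.8, 0.0 m³/s.
ΣQ_DR = 1285 m³/s.
With Δt = 1.5 h = 5400 s, V = ΣQ_DR · Δt = 1285 × 5400 = 6.94 × 10^6 m³.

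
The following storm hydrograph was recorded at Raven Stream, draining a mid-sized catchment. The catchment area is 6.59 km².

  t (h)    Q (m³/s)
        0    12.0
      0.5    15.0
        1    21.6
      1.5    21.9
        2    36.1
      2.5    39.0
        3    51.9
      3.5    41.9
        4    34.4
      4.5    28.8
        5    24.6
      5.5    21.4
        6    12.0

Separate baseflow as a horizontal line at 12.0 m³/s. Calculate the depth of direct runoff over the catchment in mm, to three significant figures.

Direct runoff: 0.0, 3.0, 9.6, 9.9, 24.1, 27.0, 39.9, 29.9, 22.4, 16.8, 12.6, 9.4, 0.0 m³/s; ΣQ_DR = 204.6 m³/s.
V = ΣQ_DR · Δt = 204.6 × 1800 s = 3.683 × 10^5 m³.
Over A = 6.59 km², depth = V / A = 55.9 mm.

d ≈ 55.9 mm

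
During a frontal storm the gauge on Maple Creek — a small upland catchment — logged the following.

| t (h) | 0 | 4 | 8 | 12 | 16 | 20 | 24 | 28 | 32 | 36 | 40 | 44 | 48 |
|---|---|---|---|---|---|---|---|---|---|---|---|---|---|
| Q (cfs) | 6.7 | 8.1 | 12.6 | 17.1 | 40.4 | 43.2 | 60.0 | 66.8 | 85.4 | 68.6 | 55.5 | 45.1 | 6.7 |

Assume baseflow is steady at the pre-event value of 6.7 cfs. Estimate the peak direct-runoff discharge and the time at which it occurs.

Q_p = 78.7 cfs at t = 32 h

Subtracting baseflow gives direct-runoff ordinates: 0.0, 1.4, 5.9, 10.4, 33.7, 36.5, 53.3, 60.1, 78.7, 61.9, 48.8, 38.4, 0.0 cfs.
The maximum is 78.7 cfs, occurring at the reading for t = 32 h.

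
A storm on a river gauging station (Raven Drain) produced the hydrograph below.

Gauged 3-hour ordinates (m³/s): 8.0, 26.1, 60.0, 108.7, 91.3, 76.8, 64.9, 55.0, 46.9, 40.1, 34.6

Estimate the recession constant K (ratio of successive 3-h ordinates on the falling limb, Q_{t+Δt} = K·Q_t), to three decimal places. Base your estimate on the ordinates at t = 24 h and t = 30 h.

K ≈ 0.859

Using the recession-limb readings at t = 24 h and t = 30 h: Q falls from 46.9 to 34.6 m³/s over 2 intervals.
K = (Q₂/Q₁)^(1/2) = (34.6/46.9)^(1/2) = 0.859.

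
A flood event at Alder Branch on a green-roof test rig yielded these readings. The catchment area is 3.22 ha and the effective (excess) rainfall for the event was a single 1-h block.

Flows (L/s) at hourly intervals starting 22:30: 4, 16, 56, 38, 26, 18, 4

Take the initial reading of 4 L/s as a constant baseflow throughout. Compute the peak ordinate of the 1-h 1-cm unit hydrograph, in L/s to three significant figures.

U_p ≈ 34.7 L/s

Direct runoff: 0.0, 12.0, 52.0, 34.0, 22.0, 14.0, 0.0 L/s; ΣQ_DR = 134.0 L/s, peak = 52.0 L/s.
Runoff depth d = ΣQ_DR·Δt / A = 134.0 × 3600 / (3.22 ha) = 14.98 mm.
The 1-cm UH is the DRH scaled by (10 mm)/d, so U_p = 52.0 × 10/14.98 = 34.7 L/s.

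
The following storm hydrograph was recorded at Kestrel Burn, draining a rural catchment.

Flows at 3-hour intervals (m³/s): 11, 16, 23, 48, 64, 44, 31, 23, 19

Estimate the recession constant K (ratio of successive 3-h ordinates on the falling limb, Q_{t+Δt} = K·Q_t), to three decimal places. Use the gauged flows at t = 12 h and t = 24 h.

Using the recession-limb readings at t = 12 h and t = 24 h: Q falls from 64 to 19 m³/s over 4 intervals.
K = (Q₂/Q₁)^(1/4) = (19/64)^(1/4) = 0.738.

K ≈ 0.738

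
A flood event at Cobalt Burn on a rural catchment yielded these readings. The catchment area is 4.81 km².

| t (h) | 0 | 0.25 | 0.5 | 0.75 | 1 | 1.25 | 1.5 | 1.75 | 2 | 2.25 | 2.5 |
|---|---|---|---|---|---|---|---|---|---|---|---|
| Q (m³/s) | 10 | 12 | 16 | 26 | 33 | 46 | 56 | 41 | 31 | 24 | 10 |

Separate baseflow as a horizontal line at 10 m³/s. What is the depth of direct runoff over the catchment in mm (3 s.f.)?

d ≈ 36.5 mm

Direct runoff: 0.0, 2.0, 6.0, 16.0, 23.0, 36.0, 46.0, 31.0, 21.0, 14.0, 0.0 m³/s; ΣQ_DR = 195.0 m³/s.
V = ΣQ_DR · Δt = 195.0 × 900 s = 1.755 × 10^5 m³.
Over A = 4.81 km², depth = V / A = 36.5 mm.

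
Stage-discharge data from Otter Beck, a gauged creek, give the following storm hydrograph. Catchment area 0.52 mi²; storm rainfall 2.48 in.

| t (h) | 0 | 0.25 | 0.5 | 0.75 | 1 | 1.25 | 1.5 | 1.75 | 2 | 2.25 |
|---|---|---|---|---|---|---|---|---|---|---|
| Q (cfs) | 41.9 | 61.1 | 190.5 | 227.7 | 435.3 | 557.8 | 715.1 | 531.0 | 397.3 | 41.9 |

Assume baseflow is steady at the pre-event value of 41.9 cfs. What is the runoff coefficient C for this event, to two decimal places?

ΣQ_DR = 2781 cfs; V = ΣQ_DR·Δt = 2.503 × 10^6 ft³.
Runoff depth d = V / A = 2.072 in.
C = d / P = 2.072 / 2.48 = 0.84.

C ≈ 0.84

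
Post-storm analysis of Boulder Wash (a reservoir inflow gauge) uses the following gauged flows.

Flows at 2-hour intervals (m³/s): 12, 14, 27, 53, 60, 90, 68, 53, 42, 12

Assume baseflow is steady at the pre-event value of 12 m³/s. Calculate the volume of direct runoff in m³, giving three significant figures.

Direct-runoff ordinates (Q − Q_b): 0.0, 2.0, 15.0, 41.0, 48.0, 78.0, 56.0, 41.0, 30.0, 0.0 m³/s.
ΣQ_DR = 311.0 m³/s.
With Δt = 2 h = 7200 s, V = ΣQ_DR · Δt = 311.0 × 7200 = 2.24 × 10^6 m³.

V ≈ 2.24 × 10^6 m³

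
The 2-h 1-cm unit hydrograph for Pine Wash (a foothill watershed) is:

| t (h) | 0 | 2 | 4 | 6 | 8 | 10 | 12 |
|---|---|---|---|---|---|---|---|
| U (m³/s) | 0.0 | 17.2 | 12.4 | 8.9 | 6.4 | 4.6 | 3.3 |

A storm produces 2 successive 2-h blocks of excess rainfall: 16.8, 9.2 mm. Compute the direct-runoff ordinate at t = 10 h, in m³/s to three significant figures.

Q ≈ 13.6 m³/s

By discrete convolution, Q_j = Σ (P_i / 10 mm) · U_{j−i}.
At t = 10 h (j=5): Q = (16.8/10)·4.6 + (9.2/10)·6.4 = 13.6 m³/s.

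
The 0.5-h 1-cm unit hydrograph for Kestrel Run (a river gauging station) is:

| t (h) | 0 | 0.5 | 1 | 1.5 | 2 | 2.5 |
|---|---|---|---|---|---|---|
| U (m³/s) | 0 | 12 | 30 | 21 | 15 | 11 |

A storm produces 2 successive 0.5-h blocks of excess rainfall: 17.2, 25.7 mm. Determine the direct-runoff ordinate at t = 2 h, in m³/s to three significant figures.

Q ≈ 79.8 m³/s

By discrete convolution, Q_j = Σ (P_i / 10 mm) · U_{j−i}.
At t = 2 h (j=4): Q = (17.2/10)·15 + (25.7/10)·21 = 79.8 m³/s.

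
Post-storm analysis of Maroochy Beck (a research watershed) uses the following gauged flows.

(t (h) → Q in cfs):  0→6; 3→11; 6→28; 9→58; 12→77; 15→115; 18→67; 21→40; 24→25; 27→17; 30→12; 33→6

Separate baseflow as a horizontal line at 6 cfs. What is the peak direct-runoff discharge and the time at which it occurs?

Subtracting baseflow gives direct-runoff ordinates: 0.0, 5.0, 22.0, 52.0, 71.0, 109.0, 61.0, 34.0, 19.0, 11.0, 6.0, 0.0 cfs.
The maximum is 109.0 cfs, occurring at the reading for t = 15 h.

Q_p = 109.0 cfs at t = 15 h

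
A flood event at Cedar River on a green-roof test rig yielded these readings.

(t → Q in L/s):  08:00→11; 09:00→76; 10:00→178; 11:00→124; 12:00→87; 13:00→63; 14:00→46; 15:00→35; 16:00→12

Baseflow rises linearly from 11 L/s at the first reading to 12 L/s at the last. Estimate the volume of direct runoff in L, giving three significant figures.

V ≈ 1.90 × 10^6 L

Direct-runoff ordinates (Q − Q_b): 0.00, 64.88, 166.75, 112.62, 75.50, 51.38, 34.25, 23.12, 0.00 L/s.
ΣQ_DR = 528.5 L/s.
With Δt = 1 h = 3600 s, V = ΣQ_DR · Δt = 528.5 × 3600 = 1.90 × 10^6 L.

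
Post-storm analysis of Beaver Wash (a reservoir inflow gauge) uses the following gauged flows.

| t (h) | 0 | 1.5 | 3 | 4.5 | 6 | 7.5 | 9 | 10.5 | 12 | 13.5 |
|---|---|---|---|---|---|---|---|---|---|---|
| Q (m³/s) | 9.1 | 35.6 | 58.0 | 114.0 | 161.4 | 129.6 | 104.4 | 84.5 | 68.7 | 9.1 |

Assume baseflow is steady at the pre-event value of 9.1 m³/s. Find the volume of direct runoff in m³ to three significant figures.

V ≈ 3.69 × 10^6 m³

Direct-runoff ordinates (Q − Q_b): 0.0, 26.5, 48.9, 104.9, 152.3, 120.5, 95.3, 75.4, 59.6, 0.0 m³/s.
ΣQ_DR = 683.4 m³/s.
With Δt = 1.5 h = 5400 s, V = ΣQ_DR · Δt = 683.4 × 5400 = 3.69 × 10^6 m³.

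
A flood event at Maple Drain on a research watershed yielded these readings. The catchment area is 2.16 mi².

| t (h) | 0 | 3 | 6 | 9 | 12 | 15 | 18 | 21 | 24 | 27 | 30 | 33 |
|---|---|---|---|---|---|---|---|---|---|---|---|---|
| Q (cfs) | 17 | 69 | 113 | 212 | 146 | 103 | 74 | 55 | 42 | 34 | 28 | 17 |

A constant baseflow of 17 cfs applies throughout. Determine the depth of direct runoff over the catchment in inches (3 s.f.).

Direct runoff: 0.0, 52.0, 96.0, 195.0, 129.0, 86.0, 57.0, 38.0, 25.0, 17.0, 11.0, 0.0 cfs; ΣQ_DR = 706.0 cfs.
V = ΣQ_DR · Δt = 706.0 × 10800 s = 7.625 × 10^6 ft³.
Over A = 2.16 mi², depth = V / A = 1.52 in.

d ≈ 1.52 in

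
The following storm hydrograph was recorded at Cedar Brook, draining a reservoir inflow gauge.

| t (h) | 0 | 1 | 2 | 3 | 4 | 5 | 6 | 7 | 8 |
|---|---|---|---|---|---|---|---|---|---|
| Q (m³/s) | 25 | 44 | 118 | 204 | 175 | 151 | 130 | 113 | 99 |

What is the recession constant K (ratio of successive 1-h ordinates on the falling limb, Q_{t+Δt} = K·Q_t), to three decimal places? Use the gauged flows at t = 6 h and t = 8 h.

K ≈ 0.873

Using the recession-limb readings at t = 6 h and t = 8 h: Q falls from 130 to 99 m³/s over 2 intervals.
K = (Q₂/Q₁)^(1/2) = (99/130)^(1/2) = 0.873.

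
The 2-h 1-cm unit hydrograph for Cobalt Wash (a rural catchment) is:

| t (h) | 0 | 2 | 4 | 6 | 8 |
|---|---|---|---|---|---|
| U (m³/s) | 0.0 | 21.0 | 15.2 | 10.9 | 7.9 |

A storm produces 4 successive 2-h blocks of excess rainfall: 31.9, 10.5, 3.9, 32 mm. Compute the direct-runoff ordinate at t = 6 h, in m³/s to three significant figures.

By discrete convolution, Q_j = Σ (P_i / 10 mm) · U_{j−i}.
At t = 6 h (j=3): Q = (31.9/10)·10.9 + (10.5/10)·15.2 + (3.9/10)·21.0 + (32/10)·0.0 = 58.9 m³/s.

Q ≈ 58.9 m³/s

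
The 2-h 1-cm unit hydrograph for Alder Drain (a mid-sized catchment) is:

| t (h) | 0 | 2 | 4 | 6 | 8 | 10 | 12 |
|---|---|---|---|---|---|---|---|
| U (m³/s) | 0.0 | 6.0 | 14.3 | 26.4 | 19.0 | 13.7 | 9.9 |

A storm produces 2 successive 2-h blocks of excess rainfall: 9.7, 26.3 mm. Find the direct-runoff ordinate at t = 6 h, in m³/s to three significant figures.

Q ≈ 63.2 m³/s

By discrete convolution, Q_j = Σ (P_i / 10 mm) · U_{j−i}.
At t = 6 h (j=3): Q = (9.7/10)·26.4 + (26.3/10)·14.3 = 63.2 m³/s.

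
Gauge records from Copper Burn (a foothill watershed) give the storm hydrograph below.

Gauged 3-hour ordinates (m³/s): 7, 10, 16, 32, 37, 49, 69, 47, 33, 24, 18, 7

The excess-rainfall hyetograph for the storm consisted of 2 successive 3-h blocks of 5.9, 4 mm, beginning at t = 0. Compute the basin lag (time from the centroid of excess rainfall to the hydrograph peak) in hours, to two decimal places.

t_L ≈ 15.29 h

Centroid of excess rainfall: t_c = Σ P_i·t̄_i / ΣP_i = 2.7121 h (block centres at 1.5, 4.5 h).
Hydrograph peak occurs at t = 18 h, so basin lag t_L = 18 − 2.7121 = 15.29 h.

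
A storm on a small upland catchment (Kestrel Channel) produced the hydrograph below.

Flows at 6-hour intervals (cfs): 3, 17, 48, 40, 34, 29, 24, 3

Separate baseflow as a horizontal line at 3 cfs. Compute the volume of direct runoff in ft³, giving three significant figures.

Direct-runoff ordinates (Q − Q_b): 0.0, 14.0, 45.0, 37.0, 31.0, 26.0, 21.0, 0.0 cfs.
ΣQ_DR = 174.0 cfs.
With Δt = 6 h = 21600 s, V = ΣQ_DR · Δt = 174.0 × 21600 = 3.76 × 10^6 ft³.

V ≈ 3.76 × 10^6 ft³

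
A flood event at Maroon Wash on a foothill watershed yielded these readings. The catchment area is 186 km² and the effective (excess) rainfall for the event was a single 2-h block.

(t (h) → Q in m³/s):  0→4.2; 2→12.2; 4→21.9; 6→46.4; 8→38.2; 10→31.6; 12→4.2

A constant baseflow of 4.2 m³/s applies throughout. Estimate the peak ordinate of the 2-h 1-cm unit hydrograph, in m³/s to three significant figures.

U_p ≈ 84.3 m³/s

Direct runoff: 0.0, 8.0, 17.7, 42.2, 34.0, 27.4, 0.0 m³/s; ΣQ_DR = 129.3 m³/s, peak = 42.2 m³/s.
Runoff depth d = ΣQ_DR·Δt / A = 129.3 × 7200 / (186 km²) = 5.005 mm.
The 1-cm UH is the DRH scaled by (10 mm)/d, so U_p = 42.2 × 10/5.005 = 84.3 m³/s.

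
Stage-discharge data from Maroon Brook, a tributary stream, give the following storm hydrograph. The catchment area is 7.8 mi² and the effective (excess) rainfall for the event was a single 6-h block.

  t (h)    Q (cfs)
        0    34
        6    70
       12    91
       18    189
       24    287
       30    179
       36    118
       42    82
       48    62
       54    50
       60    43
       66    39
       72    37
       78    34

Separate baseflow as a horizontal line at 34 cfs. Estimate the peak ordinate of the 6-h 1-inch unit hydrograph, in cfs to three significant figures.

U_p ≈ 253 cfs

Direct runoff: 0.0, 36.0, 57.0, 155.0, 253.0, 145.0, 84.0, 48.0, 28.0, 16.0, 9.0, 5.0, 3.0, 0.0 cfs; ΣQ_DR = 839.0 cfs, peak = 253.0 cfs.
Runoff depth d = ΣQ_DR·Δt / A = 839.0 × 21600 / (7.8 mi²) = 1.000 in.
The 1-inch UH is the DRH scaled by (1 in)/d, so U_p = 253.0 × 1/1.000 = 253 cfs.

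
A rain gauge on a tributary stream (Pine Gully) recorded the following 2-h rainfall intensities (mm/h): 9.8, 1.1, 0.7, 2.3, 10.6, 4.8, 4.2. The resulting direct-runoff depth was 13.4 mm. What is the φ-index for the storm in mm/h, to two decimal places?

φ ≈ 6.85 mm/h

Only the 2 blocks with intensity above φ contribute runoff: 9.8, 10.6 mm/h.
Σ(I−φ)·Δt = d  ⇒  (9.8+10.6 − 2φ)·2 = 13.4
φ = (20.40 − 13.4/2) / 2 = 6.85 mm/h.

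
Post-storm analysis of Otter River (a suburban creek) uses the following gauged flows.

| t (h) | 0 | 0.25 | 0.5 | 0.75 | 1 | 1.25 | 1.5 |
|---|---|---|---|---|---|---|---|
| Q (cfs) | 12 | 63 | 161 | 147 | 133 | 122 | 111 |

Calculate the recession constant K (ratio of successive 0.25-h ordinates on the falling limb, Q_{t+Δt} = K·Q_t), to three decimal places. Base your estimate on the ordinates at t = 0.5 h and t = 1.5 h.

K ≈ 0.911

Using the recession-limb readings at t = 0.5 h and t = 1.5 h: Q falls from 161 to 111 cfs over 4 intervals.
K = (Q₂/Q₁)^(1/4) = (111/161)^(1/4) = 0.911.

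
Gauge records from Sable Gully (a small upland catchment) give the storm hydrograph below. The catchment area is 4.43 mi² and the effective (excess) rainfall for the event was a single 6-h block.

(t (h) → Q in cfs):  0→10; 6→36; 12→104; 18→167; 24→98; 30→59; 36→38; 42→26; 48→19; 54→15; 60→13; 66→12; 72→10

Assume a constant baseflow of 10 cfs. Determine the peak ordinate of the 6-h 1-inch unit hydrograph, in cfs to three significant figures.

U_p ≈ 157 cfs

Direct runoff: 0.0, 26.0, 94.0, 157.0, 88.0, 49.0, 28.0, 16.0, 9.0, 5.0, 3.0, 2.0, 0.0 cfs; ΣQ_DR = 477.0 cfs, peak = 157.0 cfs.
Runoff depth d = ΣQ_DR·Δt / A = 477.0 × 21600 / (4.43 mi²) = 1.001 in.
The 1-inch UH is the DRH scaled by (1 in)/d, so U_p = 157.0 × 1/1.001 = 157 cfs.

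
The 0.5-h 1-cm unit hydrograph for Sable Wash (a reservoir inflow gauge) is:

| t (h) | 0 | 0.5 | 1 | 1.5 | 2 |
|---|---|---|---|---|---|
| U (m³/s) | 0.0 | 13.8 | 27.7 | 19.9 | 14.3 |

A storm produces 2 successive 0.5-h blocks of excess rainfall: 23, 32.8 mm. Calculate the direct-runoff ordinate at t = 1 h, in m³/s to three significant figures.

Q ≈ 109 m³/s

By discrete convolution, Q_j = Σ (P_i / 10 mm) · U_{j−i}.
At t = 1 h (j=2): Q = (23/10)·27.7 + (32.8/10)·13.8 = 109 m³/s.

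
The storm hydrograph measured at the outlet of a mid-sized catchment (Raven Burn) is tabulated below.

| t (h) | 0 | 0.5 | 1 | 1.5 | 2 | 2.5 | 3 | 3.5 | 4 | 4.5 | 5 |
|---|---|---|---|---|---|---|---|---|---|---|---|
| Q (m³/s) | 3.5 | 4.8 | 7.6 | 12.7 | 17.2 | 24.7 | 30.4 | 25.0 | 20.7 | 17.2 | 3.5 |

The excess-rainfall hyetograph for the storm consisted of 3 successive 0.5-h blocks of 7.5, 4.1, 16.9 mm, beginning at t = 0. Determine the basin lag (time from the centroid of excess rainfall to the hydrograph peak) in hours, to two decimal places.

t_L ≈ 2.09 h

Centroid of excess rainfall: t_c = Σ P_i·t̄_i / ΣP_i = 0.9149 h (block centres at 0.25, 0.75, 1.25 h).
Hydrograph peak occurs at t = 3 h, so basin lag t_L = 3 − 0.9149 = 2.09 h.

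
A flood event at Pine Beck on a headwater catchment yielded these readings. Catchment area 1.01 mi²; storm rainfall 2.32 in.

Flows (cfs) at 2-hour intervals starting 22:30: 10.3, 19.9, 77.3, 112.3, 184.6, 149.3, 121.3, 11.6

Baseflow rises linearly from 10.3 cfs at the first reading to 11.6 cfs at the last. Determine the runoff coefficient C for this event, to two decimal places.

C ≈ 0.79

ΣQ_DR = 599.0 cfs; V = ΣQ_DR·Δt = 4.313 × 10^6 ft³.
Runoff depth d = V / A = 1.838 in.
C = d / P = 1.838 / 2.32 = 0.79.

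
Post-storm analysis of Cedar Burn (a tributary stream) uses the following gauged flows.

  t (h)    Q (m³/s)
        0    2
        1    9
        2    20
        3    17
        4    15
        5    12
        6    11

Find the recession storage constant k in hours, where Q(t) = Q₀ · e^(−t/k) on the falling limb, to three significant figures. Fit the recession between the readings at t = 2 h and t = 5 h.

On the falling limb, Q drops from 20 to 12 m³/s between t = 2 h and t = 5 h (Δt = 3 h).
k = −Δt / ln(Q₂/Q₁) = −3 / ln(12/20) = 5.87 h.

k ≈ 5.87 h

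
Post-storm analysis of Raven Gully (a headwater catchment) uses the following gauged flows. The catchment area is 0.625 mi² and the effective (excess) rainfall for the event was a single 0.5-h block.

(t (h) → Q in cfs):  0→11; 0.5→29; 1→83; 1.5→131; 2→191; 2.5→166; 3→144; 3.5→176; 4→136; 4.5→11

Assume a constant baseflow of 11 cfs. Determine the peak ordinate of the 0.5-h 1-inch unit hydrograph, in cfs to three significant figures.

U_p ≈ 150 cfs

Direct runoff: 0.0, 18.0, 72.0, 120.0, 180.0, 155.0, 133.0, 165.0, 125.0, 0.0 cfs; ΣQ_DR = 968.0 cfs, peak = 180.0 cfs.
Runoff depth d = ΣQ_DR·Δt / A = 968.0 × 1800 / (0.625 mi²) = 1.200 in.
The 1-inch UH is the DRH scaled by (1 in)/d, so U_p = 180.0 × 1/1.200 = 150 cfs.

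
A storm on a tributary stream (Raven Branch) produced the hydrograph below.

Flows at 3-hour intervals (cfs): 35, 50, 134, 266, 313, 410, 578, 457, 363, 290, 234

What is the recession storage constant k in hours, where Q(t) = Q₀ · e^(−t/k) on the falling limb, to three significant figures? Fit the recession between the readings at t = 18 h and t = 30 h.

k ≈ 13.3 h

On the falling limb, Q drops from 578 to 234 cfs between t = 18 h and t = 30 h (Δt = 12 h).
k = −Δt / ln(Q₂/Q₁) = −12 / ln(234/578) = 13.3 h.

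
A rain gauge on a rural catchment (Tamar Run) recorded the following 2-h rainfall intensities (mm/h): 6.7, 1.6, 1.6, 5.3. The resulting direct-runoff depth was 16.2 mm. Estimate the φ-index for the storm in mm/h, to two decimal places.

Only the 2 blocks with intensity above φ contribute runoff: 6.7, 5.3 mm/h.
Σ(I−φ)·Δt = d  ⇒  (6.7+5.3 − 2φ)·2 = 16.2
φ = (12.00 − 16.2/2) / 2 = 1.95 mm/h.

φ ≈ 1.95 mm/h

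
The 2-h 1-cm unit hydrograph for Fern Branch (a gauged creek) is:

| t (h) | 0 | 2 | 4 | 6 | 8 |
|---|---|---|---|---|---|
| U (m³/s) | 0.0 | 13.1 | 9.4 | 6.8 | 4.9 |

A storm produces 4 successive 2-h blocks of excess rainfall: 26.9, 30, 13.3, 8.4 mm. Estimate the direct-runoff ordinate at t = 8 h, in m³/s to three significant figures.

By discrete convolution, Q_j = Σ (P_i / 10 mm) · U_{j−i}.
At t = 8 h (j=4): Q = (26.9/10)·4.9 + (30/10)·6.8 + (13.3/10)·9.4 + (8.4/10)·13.1 = 57.1 m³/s.

Q ≈ 57.1 m³/s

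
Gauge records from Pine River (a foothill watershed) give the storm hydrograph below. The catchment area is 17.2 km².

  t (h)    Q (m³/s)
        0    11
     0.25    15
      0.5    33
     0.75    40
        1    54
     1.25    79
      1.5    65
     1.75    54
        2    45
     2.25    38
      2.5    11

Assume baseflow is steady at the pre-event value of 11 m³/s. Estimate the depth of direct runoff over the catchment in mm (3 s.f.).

Direct runoff: 0.0, 4.0, 22.0, 29.0, 43.0, 68.0, 54.0, 43.0, 34.0, 27.0, 0.0 m³/s; ΣQ_DR = 324.0 m³/s.
V = ΣQ_DR · Δt = 324.0 × 900 s = 2.916 × 10^5 m³.
Over A = 17.2 km², depth = V / A = 17.0 mm.

d ≈ 17.0 mm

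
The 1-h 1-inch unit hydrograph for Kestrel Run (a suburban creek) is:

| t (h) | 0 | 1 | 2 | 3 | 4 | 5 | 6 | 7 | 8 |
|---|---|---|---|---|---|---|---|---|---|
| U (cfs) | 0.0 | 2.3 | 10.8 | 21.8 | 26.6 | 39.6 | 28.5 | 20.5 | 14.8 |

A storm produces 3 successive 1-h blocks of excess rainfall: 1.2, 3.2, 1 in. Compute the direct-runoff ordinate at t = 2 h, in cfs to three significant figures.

Q ≈ 20.3 cfs

By discrete convolution, Q_j = Σ (P_i / 1 in) · U_{j−i}.
At t = 2 h (j=2): Q = (1.2/1)·10.8 + (3.2/1)·2.3 + (1/1)·0.0 = 20.3 cfs.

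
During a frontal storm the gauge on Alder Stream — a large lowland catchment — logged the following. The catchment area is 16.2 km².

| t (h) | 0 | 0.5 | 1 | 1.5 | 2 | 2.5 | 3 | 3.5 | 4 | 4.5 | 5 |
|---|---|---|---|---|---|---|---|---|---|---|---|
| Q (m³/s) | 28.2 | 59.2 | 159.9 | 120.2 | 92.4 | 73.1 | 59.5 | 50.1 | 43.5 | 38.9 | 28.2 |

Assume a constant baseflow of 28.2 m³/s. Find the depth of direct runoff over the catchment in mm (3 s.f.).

d ≈ 49.2 mm

Direct runoff: 0.0, 31.0, 131.7, 92.0, 64.2, 44.9, 31.3, 21.9, 15.3, 10.7, 0.0 m³/s; ΣQ_DR = 443.0 m³/s.
V = ΣQ_DR · Δt = 443.0 × 1800 s = 7.974 × 10^5 m³.
Over A = 16.2 km², depth = V / A = 49.2 mm.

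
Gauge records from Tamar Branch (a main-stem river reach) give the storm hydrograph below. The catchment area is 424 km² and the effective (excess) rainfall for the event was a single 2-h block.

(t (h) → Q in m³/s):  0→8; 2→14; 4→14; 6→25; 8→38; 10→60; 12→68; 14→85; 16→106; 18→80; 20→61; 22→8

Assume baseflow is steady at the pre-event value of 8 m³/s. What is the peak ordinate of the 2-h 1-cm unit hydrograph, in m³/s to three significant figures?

Direct runoff: 0.0, 6.0, 6.0, 17.0, 30.0, 52.0, 60.0, 77.0, 98.0, 72.0, 53.0, 0.0 m³/s; ΣQ_DR = 471.0 m³/s, peak = 98.0 m³/s.
Runoff depth d = ΣQ_DR·Δt / A = 471.0 × 7200 / (424 km²) = 7.998 mm.
The 1-cm UH is the DRH scaled by (10 mm)/d, so U_p = 98.0 × 10/7.998 = 123 m³/s.

U_p ≈ 123 m³/s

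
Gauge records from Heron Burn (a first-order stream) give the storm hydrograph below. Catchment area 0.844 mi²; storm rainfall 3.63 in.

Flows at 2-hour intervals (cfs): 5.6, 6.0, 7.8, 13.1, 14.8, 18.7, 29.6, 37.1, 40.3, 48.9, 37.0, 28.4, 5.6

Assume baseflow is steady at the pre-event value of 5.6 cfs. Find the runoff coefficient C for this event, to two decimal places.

ΣQ_DR = 220.1 cfs; V = ΣQ_DR·Δt = 1.585 × 10^6 ft³.
Runoff depth d = V / A = 0.8082 in.
C = d / P = 0.8082 / 3.63 = 0.22.

C ≈ 0.22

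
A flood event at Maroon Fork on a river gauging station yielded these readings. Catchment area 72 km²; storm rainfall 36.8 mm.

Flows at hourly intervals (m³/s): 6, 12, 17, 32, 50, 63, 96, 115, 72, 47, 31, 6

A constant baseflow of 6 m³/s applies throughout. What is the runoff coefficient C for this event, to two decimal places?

C ≈ 0.65

ΣQ_DR = 475.0 m³/s; V = ΣQ_DR·Δt = 1.710 × 10^6 m³.
Runoff depth d = V / A = 23.75 mm.
C = d / P = 23.75 / 36.8 = 0.65.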